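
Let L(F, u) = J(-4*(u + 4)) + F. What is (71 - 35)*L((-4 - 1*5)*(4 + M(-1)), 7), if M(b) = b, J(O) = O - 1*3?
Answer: -2664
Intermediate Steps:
J(O) = -3 + O (J(O) = O - 3 = -3 + O)
L(F, u) = -19 + F - 4*u (L(F, u) = (-3 - 4*(u + 4)) + F = (-3 - 4*(4 + u)) + F = (-3 + (-16 - 4*u)) + F = (-19 - 4*u) + F = -19 + F - 4*u)
(71 - 35)*L((-4 - 1*5)*(4 + M(-1)), 7) = (71 - 35)*(-19 + (-4 - 1*5)*(4 - 1) - 4*7) = 36*(-19 + (-4 - 5)*3 - 28) = 36*(-19 - 9*3 - 28) = 36*(-19 - 27 - 28) = 36*(-74) = -2664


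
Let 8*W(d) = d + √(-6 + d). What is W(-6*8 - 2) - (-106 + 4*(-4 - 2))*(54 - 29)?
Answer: 12975/4 + I*√14/4 ≈ 3243.8 + 0.93541*I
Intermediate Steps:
W(d) = d/8 + √(-6 + d)/8 (W(d) = (d + √(-6 + d))/8 = d/8 + √(-6 + d)/8)
W(-6*8 - 2) - (-106 + 4*(-4 - 2))*(54 - 29) = ((-6*8 - 2)/8 + √(-6 + (-6*8 - 2))/8) - (-106 + 4*(-4 - 2))*(54 - 29) = ((-48 - 2)/8 + √(-6 + (-48 - 2))/8) - (-106 + 4*(-6))*25 = ((⅛)*(-50) + √(-6 - 50)/8) - (-106 - 24)*25 = (-25/4 + √(-56)/8) - (-130)*25 = (-25/4 + (2*I*√14)/8) - 1*(-3250) = (-25/4 + I*√14/4) + 3250 = 12975/4 + I*√14/4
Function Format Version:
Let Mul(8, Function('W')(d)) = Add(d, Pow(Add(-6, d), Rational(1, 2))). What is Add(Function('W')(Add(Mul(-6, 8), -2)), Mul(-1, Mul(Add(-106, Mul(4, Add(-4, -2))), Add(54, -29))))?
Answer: Add(Rational(12975, 4), Mul(Rational(1, 4), I, Pow(14, Rational(1, 2)))) ≈ Add(3243.8, Mul(0.93541, I))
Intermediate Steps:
Function('W')(d) = Add(Mul(Rational(1, 8), d), Mul(Rational(1, 8), Pow(Add(-6, d), Rational(1, 2)))) (Function('W')(d) = Mul(Rational(1, 8), Add(d, Pow(Add(-6, d), Rational(1, 2)))) = Add(Mul(Rational(1, 8), d), Mul(Rational(1, 8), Pow(Add(-6, d), Rational(1, 2)))))
Add(Function('W')(Add(Mul(-6, 8), -2)), Mul(-1, Mul(Add(-106, Mul(4, Add(-4, -2))), Add(54, -29)))) = Add(Add(Mul(Rational(1, 8), Add(Mul(-6, 8), -2)), Mul(Rational(1, 8), Pow(Add(-6, Add(Mul(-6, 8), -2)), Rational(1, 2)))), Mul(-1, Mul(Add(-106, Mul(4, Add(-4, -2))), Add(54, -29)))) = Add(Add(Mul(Rational(1, 8), Add(-48, -2)), Mul(Rational(1, 8), Pow(Add(-6, Add(-48, -2)), Rational(1, 2)))), Mul(-1, Mul(Add(-106, Mul(4, -6)), 25))) = Add(Add(Mul(Rational(1, 8), -50), Mul(Rational(1, 8), Pow(Add(-6, -50), Rational(1, 2)))), Mul(-1, Mul(Add(-106, -24), 25))) = Add(Add(Rational(-25, 4), Mul(Rational(1, 8), Pow(-56, Rational(1, 2)))), Mul(-1, Mul(-130, 25))) = Add(Add(Rational(-25, 4), Mul(Rational(1, 8), Mul(2, I, Pow(14, Rational(1, 2))))), Mul(-1, -3250)) = Add(Add(Rational(-25, 4), Mul(Rational(1, 4), I, Pow(14, Rational(1, 2)))), 3250) = Add(Rational(12975, 4), Mul(Rational(1, 4), I, Pow(14, Rational(1, 2))))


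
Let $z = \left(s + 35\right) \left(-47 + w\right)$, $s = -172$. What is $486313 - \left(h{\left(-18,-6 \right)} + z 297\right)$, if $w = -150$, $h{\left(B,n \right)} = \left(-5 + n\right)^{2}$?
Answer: $-7529541$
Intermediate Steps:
$z = 26989$ ($z = \left(-172 + 35\right) \left(-47 - 150\right) = \left(-137\right) \left(-197\right) = 26989$)
$486313 - \left(h{\left(-18,-6 \right)} + z 297\right) = 486313 - \left(\left(-5 - 6\right)^{2} + 26989 \cdot 297\right) = 486313 - \left(\left(-11\right)^{2} + 8015733\right) = 486313 - \left(121 + 8015733\right) = 486313 - 8015854 = -7529541$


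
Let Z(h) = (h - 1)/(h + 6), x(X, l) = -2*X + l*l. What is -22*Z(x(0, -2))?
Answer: -33/5 ≈ -6.6000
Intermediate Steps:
x(X, l) = l² - 2*X (x(X, l) = -2*X + l² = l² - 2*X)
Z(h) = (-1 + h)/(6 + h)
-22*Z(x(0, -2)) = -22*(-1 + ((-2)² - 2*0))/(6 + ((-2)² - 2*0)) = -22*(-1 + (4 + 0))/(6 + (4 + 0)) = -22*(-1 + 4)/(6 + 4) = -22*3/10 = -33/5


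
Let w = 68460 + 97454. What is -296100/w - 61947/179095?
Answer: -645999021/303207835 ≈ -2.1305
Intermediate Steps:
w = 165914
-296100/w - 61947/179095 = -296100/165914 - 61947/179095 = -296100*1/165914 - 61947*1/179095 = -21150/11851 - 61947/179095 = -645999021/303207835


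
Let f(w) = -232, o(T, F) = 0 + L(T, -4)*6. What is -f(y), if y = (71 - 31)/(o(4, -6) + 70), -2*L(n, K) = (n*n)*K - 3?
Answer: 232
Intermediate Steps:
L(n, K) = 3/2 - K*n**2/2 (L(n, K) = -((n*n)*K - 3)/2 = -(n**2*K - 3)/2 = -(K*n**2 - 3)/2 = -(-3 + K*n**2)/2 = 3/2 - K*n**2/2)
o(T, F) = 9 + 12*T**2 (o(T, F) = 0 + (3/2 - 1/2*(-4)*T**2)*6 = 0 + (3/2 + 2*T**2)*6 = 0 + (9 + 12*T**2) = 9 + 12*T**2)
y = 40/271 (y = (71 - 31)/((9 + 12*4**2) + 70) = 40/((9 + 12*16) + 70) = 40/((9 + 192) + 70) = 40/(201 + 70) = 40/271 ≈ 0.14760)
-f(y) = -1*(-232) = 232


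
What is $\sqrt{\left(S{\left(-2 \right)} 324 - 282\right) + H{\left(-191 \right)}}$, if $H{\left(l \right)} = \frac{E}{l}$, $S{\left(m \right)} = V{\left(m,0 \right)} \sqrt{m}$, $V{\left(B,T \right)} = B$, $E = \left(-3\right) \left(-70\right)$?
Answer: $\frac{6 \sqrt{-286882 - 656658 i \sqrt{2}}}{191} \approx 18.385 - 24.922 i$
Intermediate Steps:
$E = 210$
$S{\left(m \right)} = m^{\frac{3}{2}}$ ($S{\left(m \right)} = m \sqrt{m} = m^{\frac{3}{2}}$)
$H{\left(l \right)} = \frac{210}{l}$
$\sqrt{\left(S{\left(-2 \right)} 324 - 282\right) + H{\left(-191 \right)}} = \sqrt{\left(\left(-2\right)^{\frac{3}{2}} \cdot 324 - 282\right) + \frac{210}{-191}} = \sqrt{\left(- 2 i \sqrt{2} \cdot 324 - 282\right) + 210 \left(- \frac{1}{191}\right)} = \sqrt{\left(- 648 i \sqrt{2} - 282\right) - \frac{210}{191}} = \sqrt{\left(-282 - 648 i \sqrt{2}\right) - \frac{210}{191}} = \sqrt{- \frac{54072}{191} - 648 i \sqrt{2}}$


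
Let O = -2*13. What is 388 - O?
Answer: 414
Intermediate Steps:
O = -26
388 - O = 388 - 1*(-26) = 388 + 26 = 414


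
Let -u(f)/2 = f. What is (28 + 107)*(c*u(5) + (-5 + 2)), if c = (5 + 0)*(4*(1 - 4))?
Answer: 80595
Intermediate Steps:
c = -60 (c = 5*(4*(-3)) = 5*(-12) = -60)
u(f) = -2*f
(28 + 107)*(c*u(5) + (-5 + 2)) = (28 + 107)*(-(-120)*5 + (-5 + 2)) = 135*(-60*(-10) - 3) = 135*(600 - 3) = 135*597 = 80595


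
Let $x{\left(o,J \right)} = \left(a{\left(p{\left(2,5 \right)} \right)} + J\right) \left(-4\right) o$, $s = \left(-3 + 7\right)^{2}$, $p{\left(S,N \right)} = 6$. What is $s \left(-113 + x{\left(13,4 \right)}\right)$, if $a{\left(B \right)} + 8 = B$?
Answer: $-3472$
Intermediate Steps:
$a{\left(B \right)} = -8 + B$
$s = 16$ ($s = 4^{2} = 16$)
$x{\left(o,J \right)} = o \left(8 - 4 J\right)$ ($x{\left(o,J \right)} = \left(\left(-8 + 6\right) + J\right) \left(-4\right) o = \left(-2 + J\right) \left(-4\right) o = \left(8 - 4 J\right) o = o \left(8 - 4 J\right)$)
$s \left(-113 + x{\left(13,4 \right)}\right) = 16 \left(-113 + 4 \cdot 13 \left(2 - 4\right)\right) = 16 \left(-113 + 4 \cdot 13 \left(-2\right)\right) = 16 \left(-113 - 104\right) = 16 \left(-217\right) = -3472$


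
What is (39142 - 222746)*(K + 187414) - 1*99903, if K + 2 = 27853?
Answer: -39523614963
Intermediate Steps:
K = 27851 (K = -2 + 27853 = 27851)
(39142 - 222746)*(K + 187414) - 1*99903 = (39142 - 222746)*(27851 + 187414) - 1*99903 = -183604*215265 - 99903 = -39523515060 - 99903 = -39523614963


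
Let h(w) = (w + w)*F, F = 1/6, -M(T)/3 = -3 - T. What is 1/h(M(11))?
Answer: 1/14 ≈ 0.071429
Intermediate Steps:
M(T) = 9 + 3*T (M(T) = -3*(-3 - T) = 9 + 3*T)
F = ⅙ ≈ 0.16667
h(w) = w/3 (h(w) = (w + w)*(⅙) = (2*w)*(⅙) = w/3)
1/h(M(11)) = 1/((9 + 3*11)/3) = 1/((9 + 33)/3) = 1/((⅓)*42) = 1/14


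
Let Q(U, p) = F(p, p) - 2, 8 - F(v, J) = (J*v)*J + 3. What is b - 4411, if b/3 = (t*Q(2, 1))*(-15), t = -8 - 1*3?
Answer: -3421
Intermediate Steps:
F(v, J) = 5 - v*J**2 (F(v, J) = 8 - ((J*v)*J + 3) = 8 - (v*J**2 + 3) = 8 - (3 + v*J**2) = 8 + (-3 - v*J**2) = 5 - v*J**2)
t = -11 (t = -8 - 3 = -11)
Q(U, p) = 3 - p**3 (Q(U, p) = (5 - p*p**2) - 2 = (5 - p**3) - 2 = 3 - p**3)
b = 990 (b = 3*(-11*(3 - 1*1**3)*(-15)) = 3*(-11*(3 - 1*1)*(-15)) = 3*(-11*(3 - 1)*(-15)) = 3*(-11*2*(-15)) = 3*(-22*(-15)) = 3*330 = 990)
b - 4411 = 990 - 4411 = -3421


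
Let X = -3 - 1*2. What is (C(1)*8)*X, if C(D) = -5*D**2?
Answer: 200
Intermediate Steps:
X = -5 (X = -3 - 2 = -5)
(C(1)*8)*X = (-5*1**2*8)*(-5) = (-5*1*8)*(-5) = -5*8*(-5) = -40*(-5) = 200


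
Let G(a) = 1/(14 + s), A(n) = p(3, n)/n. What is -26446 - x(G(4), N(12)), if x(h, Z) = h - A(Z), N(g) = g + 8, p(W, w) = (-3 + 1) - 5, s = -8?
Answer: -1586791/60 ≈ -26447.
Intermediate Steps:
p(W, w) = -7 (p(W, w) = -2 - 5 = -7)
N(g) = 8 + g
A(n) = -7/n
G(a) = 1/6 (G(a) = 1/(14 - 8) = 1/6)
x(h, Z) = h + 7/Z (x(h, Z) = h - (-7)/Z = h + 7/Z)
-26446 - x(G(4), N(12)) = -26446 - (1/6 + 7/(8 + 12)) = -26446 - (1/6 + 7/20) = -26446 - 1*31/60 = -26446 - 31/60 = -1586791/60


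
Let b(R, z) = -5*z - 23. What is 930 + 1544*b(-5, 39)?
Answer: -335662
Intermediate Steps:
b(R, z) = -23 - 5*z
930 + 1544*b(-5, 39) = 930 + 1544*(-23 - 5*39) = 930 + 1544*(-23 - 195) = 930 + 1544*(-218) = 930 - 336592 = -335662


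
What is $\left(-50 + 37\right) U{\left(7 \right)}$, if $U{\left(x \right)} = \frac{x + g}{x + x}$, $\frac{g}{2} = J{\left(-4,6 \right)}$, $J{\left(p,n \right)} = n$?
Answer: $- \frac{247}{14} \approx -17.643$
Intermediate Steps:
$g = 12$ ($g = 2 \cdot 6 = 12$)
$U{\left(x \right)} = \frac{12 + x}{2 x}$ ($U{\left(x \right)} = \frac{x + 12}{x + x} = \frac{12 + x}{2 x}$)
$\left(-50 + 37\right) U{\left(7 \right)} = \left(-50 + 37\right) \frac{12 + 7}{2 \cdot 7} = - 13 \cdot \frac{1}{2} \cdot \frac{1}{7} \cdot 19 = \left(-13\right) \frac{19}{14} = - \frac{247}{14}$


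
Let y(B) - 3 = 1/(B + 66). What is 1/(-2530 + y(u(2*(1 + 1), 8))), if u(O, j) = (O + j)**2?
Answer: -210/530669 ≈ -0.00039573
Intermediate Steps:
y(B) = 3 + 1/(66 + B) (y(B) = 3 + 1/(B + 66) = 3 + 1/(66 + B))
1/(-2530 + y(u(2*(1 + 1), 8))) = 1/(-2530 + (199 + 3*(2*(1 + 1) + 8)**2)/(66 + (2*(1 + 1) + 8)**2)) = 1/(-2530 + (199 + 3*(2*2 + 8)**2)/(66 + (2*2 + 8)**2)) = 1/(-2530 + (199 + 3*(4 + 8)**2)/(66 + (4 + 8)**2)) = 1/(-2530 + (199 + 3*12**2)/(66 + 12**2)) = 1/(-2530 + (199 + 3*144)/(66 + 144)) = 1/(-2530 + (199 + 432)/210) = 1/(-2530 + (1/210)*631) = 1/(-2530 + 631/210) = 1/(-530669/210) = -210/530669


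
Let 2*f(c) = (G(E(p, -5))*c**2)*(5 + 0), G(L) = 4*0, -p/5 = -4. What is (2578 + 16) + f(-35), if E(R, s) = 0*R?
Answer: 2594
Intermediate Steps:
p = 20 (p = -5*(-4) = 20)
E(R, s) = 0
G(L) = 0
f(c) = 0 (f(c) = ((0*c**2)*(5 + 0))/2 = (0*5)/2 = (1/2)*0 = 0)
(2578 + 16) + f(-35) = (2578 + 16) + 0 = 2594 + 0 = 2594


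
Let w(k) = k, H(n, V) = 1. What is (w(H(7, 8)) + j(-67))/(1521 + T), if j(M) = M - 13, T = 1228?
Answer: -79/2749 ≈ -0.028738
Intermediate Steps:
j(M) = -13 + M
(w(H(7, 8)) + j(-67))/(1521 + T) = (1 + (-13 - 67))/(1521 + 1228) = (1 - 80)/2749 = -79*1/2749 = -79/2749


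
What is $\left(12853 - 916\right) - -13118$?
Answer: $25055$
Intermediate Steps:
$\left(12853 - 916\right) - -13118 = \left(12853 - 916\right) + 13118 = 11937 + 13118 = 25055$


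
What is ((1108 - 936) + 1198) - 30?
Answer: 1340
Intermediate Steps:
((1108 - 936) + 1198) - 30 = (172 + 1198) - 30 = 1370 - 30 = 1340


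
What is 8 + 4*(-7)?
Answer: -20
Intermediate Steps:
8 + 4*(-7) = 8 - 28 = -20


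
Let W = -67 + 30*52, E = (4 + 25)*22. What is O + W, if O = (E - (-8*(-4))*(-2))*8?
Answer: 7109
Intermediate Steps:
E = 638 (E = 29*22 = 638)
O = 5616 (O = (638 - (-8*(-4))*(-2))*8 = (638 - 32*(-2))*8 = (638 - 1*(-64))*8 = (638 + 64)*8 = 702*8 = 5616)
W = 1493 (W = -67 + 1560 = 1493)
O + W = 5616 + 1493 = 7109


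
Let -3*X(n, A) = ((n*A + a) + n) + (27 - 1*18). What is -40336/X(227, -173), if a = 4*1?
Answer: -121008/39031 ≈ -3.1003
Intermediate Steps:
a = 4
X(n, A) = -13/3 - n/3 - A*n/3 (X(n, A) = -(((n*A + 4) + n) + (27 - 1*18))/3 = -(((A*n + 4) + n) + (27 - 18))/3 = -(((4 + A*n) + n) + 9)/3 = -((4 + n + A*n) + 9)/3 = -(13 + n + A*n)/3 = -13/3 - n/3 - A*n/3)
-40336/X(227, -173) = -40336/(-13/3 - ⅓*227 - ⅓*(-173)*227) = -40336/(-13/3 - 227/3 + 39271/3) = -40336/39031/3 = -40336*3/39031 = -121008/39031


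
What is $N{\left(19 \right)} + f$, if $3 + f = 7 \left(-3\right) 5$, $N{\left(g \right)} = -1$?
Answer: $-109$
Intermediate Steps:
$f = -108$ ($f = -3 + 7 \left(-3\right) 5 = -3 - 105 = -108$)
$N{\left(19 \right)} + f = -1 - 108 = -109$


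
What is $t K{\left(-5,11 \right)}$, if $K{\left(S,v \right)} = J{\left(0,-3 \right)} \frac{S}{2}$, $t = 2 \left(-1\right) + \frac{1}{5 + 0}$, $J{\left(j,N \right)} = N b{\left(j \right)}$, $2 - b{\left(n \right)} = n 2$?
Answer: $-27$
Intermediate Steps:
$b{\left(n \right)} = 2 - 2 n$ ($b{\left(n \right)} = 2 - n 2 = 2 - 2 n$)
$J{\left(j,N \right)} = N \left(2 - 2 j\right)$
$t = - \frac{9}{5}$ ($t = -2 + \frac{1}{5} = - \frac{9}{5} \approx -1.8$)
$K{\left(S,v \right)} = - 3 S$ ($K{\left(S,v \right)} = 2 \left(-3\right) \left(1 - 0\right) \frac{S}{2} = 2 \left(-3\right) \left(1 + 0\right) S \frac{1}{2} = 2 \left(-3\right) 1 \frac{S}{2} = - 6 \frac{S}{2} = - 3 S$)
$t K{\left(-5,11 \right)} = - \frac{9 \left(\left(-3\right) \left(-5\right)\right)}{5} = \left(- \frac{9}{5}\right) 15 = -27$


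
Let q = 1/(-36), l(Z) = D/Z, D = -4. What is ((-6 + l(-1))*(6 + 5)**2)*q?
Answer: 121/18 ≈ 6.7222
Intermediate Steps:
l(Z) = -4/Z
q = -1/36 ≈ -0.027778
((-6 + l(-1))*(6 + 5)**2)*q = ((-6 - 4/(-1))*(6 + 5)**2)*(-1/36) = ((-6 - 4*(-1))*11**2)*(-1/36) = ((-6 + 4)*121)*(-1/36) = -2*121*(-1/36) = -242*(-1/36) = 121/18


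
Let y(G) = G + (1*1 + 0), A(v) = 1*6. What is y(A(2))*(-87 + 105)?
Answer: 126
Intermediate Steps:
A(v) = 6
y(G) = 1 + G (y(G) = G + (1 + 0) = G + 1 = 1 + G)
y(A(2))*(-87 + 105) = (1 + 6)*(-87 + 105) = 7*18 = 126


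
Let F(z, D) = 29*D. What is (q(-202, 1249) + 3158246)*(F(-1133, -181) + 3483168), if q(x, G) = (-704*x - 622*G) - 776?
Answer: 8774094053200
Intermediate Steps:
q(x, G) = -776 - 704*x - 622*G
(q(-202, 1249) + 3158246)*(F(-1133, -181) + 3483168) = ((-776 - 704*(-202) - 622*1249) + 3158246)*(29*(-181) + 3483168) = ((-776 + 142208 - 776878) + 3158246)*(-5249 + 3483168) = (-635446 + 3158246)*3477919 = 2522800*3477919 = 8774094053200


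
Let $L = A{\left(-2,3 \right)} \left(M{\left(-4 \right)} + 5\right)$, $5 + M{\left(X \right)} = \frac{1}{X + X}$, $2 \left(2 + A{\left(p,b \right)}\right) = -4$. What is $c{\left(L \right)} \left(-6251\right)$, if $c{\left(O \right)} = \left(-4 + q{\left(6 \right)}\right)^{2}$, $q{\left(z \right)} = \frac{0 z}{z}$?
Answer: $-100016$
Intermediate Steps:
$A{\left(p,b \right)} = -4$ ($A{\left(p,b \right)} = -2 + \frac{1}{2} \left(-4\right) = -2 - 2 = -4$)
$M{\left(X \right)} = -5 + \frac{1}{2 X}$ ($M{\left(X \right)} = -5 + \frac{1}{X + X} = -5 + \frac{1}{2 X}$)
$q{\left(z \right)} = 0$ ($q{\left(z \right)} = \frac{0}{z} = 0$)
$L = \frac{1}{2}$ ($L = - 4 \left(\left(-5 + \frac{1}{2 \left(-4\right)}\right) + 5\right) = - 4 \left(\left(-5 + \frac{1}{2} \left(- \frac{1}{4}\right)\right) + 5\right) = - 4 \left(\left(-5 - \frac{1}{8}\right) + 5\right) = - 4 \left(- \frac{41}{8} + 5\right) = \left(-4\right) \left(- \frac{1}{8}\right) = \frac{1}{2} \approx 0.5$)
$c{\left(O \right)} = 16$ ($c{\left(O \right)} = \left(-4 + 0\right)^{2} = \left(-4\right)^{2} = 16$)
$c{\left(L \right)} \left(-6251\right) = 16 \left(-6251\right) = -100016$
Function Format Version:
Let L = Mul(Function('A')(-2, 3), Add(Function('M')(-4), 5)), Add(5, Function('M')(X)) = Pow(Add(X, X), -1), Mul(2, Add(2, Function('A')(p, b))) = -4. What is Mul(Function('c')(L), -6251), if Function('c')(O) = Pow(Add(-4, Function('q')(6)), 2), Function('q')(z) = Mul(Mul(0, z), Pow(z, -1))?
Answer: -100016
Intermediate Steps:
Function('A')(p, b) = -4 (Function('A')(p, b) = Add(-2, Mul(Rational(1, 2), -4)) = Add(-2, -2) = -4)
Function('M')(X) = Add(-5, Mul(Rational(1, 2), Pow(X, -1))) (Function('M')(X) = Add(-5, Pow(Add(X, X), -1)) = Add(-5, Pow(Mul(2, X), -1)) = Add(-5, Mul(Rational(1, 2), Pow(X, -1))))
Function('q')(z) = 0 (Function('q')(z) = Mul(0, Pow(z, -1)) = 0)
L = Rational(1, 2) (L = Mul(-4, Add(Add(-5, Mul(Rational(1, 2), Pow(-4, -1))), 5)) = Mul(-4, Add(Add(-5, Mul(Rational(1, 2), Rational(-1, 4))), 5)) = Mul(-4, Add(Add(-5, Rational(-1, 8)), 5)) = Mul(-4, Add(Rational(-41, 8), 5)) = Mul(-4, Rational(-1, 8)) = Rational(1, 2) ≈ 0.50000)
Function('c')(O) = 16 (Function('c')(O) = Pow(Add(-4, 0), 2) = Pow(-4, 2) = 16)
Mul(Function('c')(L), -6251) = Mul(16, -6251) = -100016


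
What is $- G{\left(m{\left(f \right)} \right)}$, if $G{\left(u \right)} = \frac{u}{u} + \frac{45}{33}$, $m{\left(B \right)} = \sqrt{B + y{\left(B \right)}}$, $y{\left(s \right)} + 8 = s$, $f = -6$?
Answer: $- \frac{26}{11} \approx -2.3636$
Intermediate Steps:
$y{\left(s \right)} = -8 + s$
$m{\left(B \right)} = \sqrt{-8 + 2 B}$ ($m{\left(B \right)} = \sqrt{B + \left(-8 + B\right)} = \sqrt{-8 + 2 B}$)
$G{\left(u \right)} = \frac{26}{11}$ ($G{\left(u \right)} = 1 + 45 \cdot \frac{1}{33} = 1 + \frac{15}{11} = \frac{26}{11}$)
$- G{\left(m{\left(f \right)} \right)} = \left(-1\right) \frac{26}{11} = - \frac{26}{11}$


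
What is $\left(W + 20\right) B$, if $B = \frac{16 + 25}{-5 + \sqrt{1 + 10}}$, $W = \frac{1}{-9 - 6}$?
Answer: $- \frac{12259}{42} - \frac{12259 \sqrt{11}}{210} \approx -485.49$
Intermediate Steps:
$W = - \frac{1}{15}$ ($W = \frac{1}{-9 - 6} = \frac{1}{-15} = - \frac{1}{15} \approx -0.066667$)
$B = \frac{41}{-5 + \sqrt{11}} \approx -24.356$
$\left(W + 20\right) B = \left(- \frac{1}{15} + 20\right) \left(- \frac{205}{14} - \frac{41 \sqrt{11}}{14}\right) = \frac{299 \left(- \frac{205}{14} - \frac{41 \sqrt{11}}{14}\right)}{15} = - \frac{12259}{42} - \frac{12259 \sqrt{11}}{210}$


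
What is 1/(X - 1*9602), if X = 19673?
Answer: 1/10071 ≈ 9.9295e-5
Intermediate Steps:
1/(X - 1*9602) = 1/(19673 - 1*9602) = 1/(19673 - 9602) = 1/10071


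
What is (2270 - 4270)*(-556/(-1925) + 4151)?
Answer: -639298480/77 ≈ -8.3026e+6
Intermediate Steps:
(2270 - 4270)*(-556/(-1925) + 4151) = -2000*(-556*(-1/1925) + 4151) = -2000*(556/1925 + 4151) = -2000*7991231/1925 = -639298480/77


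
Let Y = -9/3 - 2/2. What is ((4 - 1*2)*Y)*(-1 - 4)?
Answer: 40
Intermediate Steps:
Y = -4 (Y = -9*⅓ - 2*½ = -3 - 1 = -4)
((4 - 1*2)*Y)*(-1 - 4) = ((4 - 1*2)*(-4))*(-1 - 4) = ((4 - 2)*(-4))*(-5) = (2*(-4))*(-5) = -8*(-5) = 40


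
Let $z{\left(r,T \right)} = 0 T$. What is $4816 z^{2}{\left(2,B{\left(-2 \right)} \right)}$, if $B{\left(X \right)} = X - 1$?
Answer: $0$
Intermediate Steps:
$B{\left(X \right)} = -1 + X$ ($B{\left(X \right)} = X - 1 = -1 + X$)
$z{\left(r,T \right)} = 0$
$4816 z^{2}{\left(2,B{\left(-2 \right)} \right)} = 4816 \cdot 0^{2} = 4816 \cdot 0 = 0$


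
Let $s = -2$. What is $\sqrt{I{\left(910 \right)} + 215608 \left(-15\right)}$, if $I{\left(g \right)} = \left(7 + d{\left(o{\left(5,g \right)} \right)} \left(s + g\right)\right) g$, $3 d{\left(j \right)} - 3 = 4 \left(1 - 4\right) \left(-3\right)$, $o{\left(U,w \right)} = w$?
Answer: $73 \sqrt{1410} \approx 2741.1$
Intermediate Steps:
$d{\left(j \right)} = 13$ ($d{\left(j \right)} = 1 + \frac{4 \left(1 - 4\right) \left(-3\right)}{3} = 1 + \frac{4 \left(-3\right) \left(-3\right)}{3} = 1 + \frac{\left(-12\right) \left(-3\right)}{3} = 1 + \frac{1}{3} \cdot 36 = 1 + 12 = 13$)
$I{\left(g \right)} = g \left(-19 + 13 g\right)$ ($I{\left(g \right)} = \left(7 + 13 \left(-2 + g\right)\right) g = \left(7 + \left(-26 + 13 g\right)\right) g = \left(-19 + 13 g\right) g = g \left(-19 + 13 g\right)$)
$\sqrt{I{\left(910 \right)} + 215608 \left(-15\right)} = \sqrt{910 \left(-19 + 13 \cdot 910\right) + 215608 \left(-15\right)} = \sqrt{910 \left(-19 + 11830\right) - 3234120} = \sqrt{910 \cdot 11811 - 3234120} = \sqrt{10748010 - 3234120} = \sqrt{7513890} = 73 \sqrt{1410}$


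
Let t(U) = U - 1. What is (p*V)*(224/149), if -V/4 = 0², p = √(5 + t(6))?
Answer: 0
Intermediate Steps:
t(U) = -1 + U
p = √10 (p = √(5 + (-1 + 6)) = √(5 + 5) = √10 ≈ 3.1623)
V = 0 (V = -4*0² = -4*0 = 0)
(p*V)*(224/149) = (√10*0)*(224/149) = 0*(224*(1/149)) = 0*(224/149) = 0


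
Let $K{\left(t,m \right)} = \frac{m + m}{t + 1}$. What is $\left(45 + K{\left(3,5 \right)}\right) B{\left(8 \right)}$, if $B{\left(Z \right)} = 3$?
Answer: $\frac{285}{2} \approx 142.5$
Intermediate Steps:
$K{\left(t,m \right)} = \frac{2 m}{1 + t}$
$\left(45 + K{\left(3,5 \right)}\right) B{\left(8 \right)} = \left(45 + 2 \cdot 5 \frac{1}{1 + 3}\right) 3 = \left(45 + 2 \cdot 5 \cdot \frac{1}{4}\right) 3 = \left(45 + \frac{5}{2}\right) 3 = \frac{95}{2} \cdot 3 = \frac{285}{2}$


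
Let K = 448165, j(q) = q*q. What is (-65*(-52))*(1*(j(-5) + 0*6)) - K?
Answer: -363665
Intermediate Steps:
j(q) = q²
(-65*(-52))*(1*(j(-5) + 0*6)) - K = (-65*(-52))*(1*((-5)² + 0*6)) - 1*448165 = 3380*(1*(25 + 0)) - 448165 = 3380*(1*25) - 448165 = 3380*25 - 448165 = 84500 - 448165 = -363665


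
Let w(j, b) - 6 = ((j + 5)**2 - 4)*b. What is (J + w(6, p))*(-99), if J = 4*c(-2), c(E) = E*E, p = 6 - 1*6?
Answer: -2178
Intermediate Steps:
p = 0 (p = 6 - 6 = 0)
c(E) = E**2
w(j, b) = 6 + b*(-4 + (5 + j)**2) (w(j, b) = 6 + ((j + 5)**2 - 4)*b = 6 + ((5 + j)**2 - 4)*b = 6 + (-4 + (5 + j)**2)*b = 6 + b*(-4 + (5 + j)**2))
J = 16 (J = 4*(-2)**2 = 4*4 = 16)
(J + w(6, p))*(-99) = (16 + (6 - 4*0 + 0*(5 + 6)**2))*(-99) = (16 + (6 + 0 + 0*11**2))*(-99) = (16 + (6 + 0 + 0*121))*(-99) = (16 + (6 + 0 + 0))*(-99) = (16 + 6)*(-99) = 22*(-99) = -2178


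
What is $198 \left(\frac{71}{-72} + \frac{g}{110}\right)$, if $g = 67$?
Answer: $- \frac{1493}{20} \approx -74.65$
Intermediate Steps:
$198 \left(\frac{71}{-72} + \frac{g}{110}\right) = 198 \left(\frac{71}{-72} + \frac{67}{110}\right) = 198 \left(71 \left(- \frac{1}{72}\right) + 67 \cdot \frac{1}{110}\right) = 198 \left(- \frac{71}{72} + \frac{67}{110}\right) = 198 \left(- \frac{1493}{3960}\right) = - \frac{1493}{20}$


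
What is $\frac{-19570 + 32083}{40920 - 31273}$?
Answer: $\frac{12513}{9647} \approx 1.2971$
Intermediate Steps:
$\frac{-19570 + 32083}{40920 - 31273} = \frac{12513}{9647}$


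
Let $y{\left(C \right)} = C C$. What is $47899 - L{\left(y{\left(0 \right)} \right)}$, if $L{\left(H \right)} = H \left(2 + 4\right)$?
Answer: $47899$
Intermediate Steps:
$y{\left(C \right)} = C^{2}$
$L{\left(H \right)} = 6 H$ ($L{\left(H \right)} = H 6 = 6 H$)
$47899 - L{\left(y{\left(0 \right)} \right)} = 47899 - 6 \cdot 0^{2} = 47899 - 6 \cdot 0 = 47899 - 0 = 47899 + 0 = 47899$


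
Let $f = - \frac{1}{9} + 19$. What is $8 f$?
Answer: $\frac{1360}{9} \approx 151.11$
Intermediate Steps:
$f = \frac{170}{9}$ ($f = \left(-1\right) \frac{1}{9} + 19 = - \frac{1}{9} + 19 = \frac{170}{9} \approx 18.889$)
$8 f = 8 \cdot \frac{170}{9} = \frac{1360}{9}$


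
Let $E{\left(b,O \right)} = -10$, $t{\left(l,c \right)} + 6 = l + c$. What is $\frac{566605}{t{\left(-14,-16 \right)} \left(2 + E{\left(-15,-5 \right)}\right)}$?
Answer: $\frac{566605}{288} \approx 1967.4$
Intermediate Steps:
$t{\left(l,c \right)} = -6 + c + l$ ($t{\left(l,c \right)} = -6 + \left(l + c\right) = -6 + \left(c + l\right) = -6 + c + l$)
$\frac{566605}{t{\left(-14,-16 \right)} \left(2 + E{\left(-15,-5 \right)}\right)} = \frac{566605}{\left(-6 - 16 - 14\right) \left(2 - 10\right)} = \frac{566605}{\left(-36\right) \left(-8\right)} = \frac{566605}{288}$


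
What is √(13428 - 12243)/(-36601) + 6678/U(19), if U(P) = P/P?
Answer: 6678 - √1185/36601 ≈ 6678.0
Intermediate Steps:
U(P) = 1
√(13428 - 12243)/(-36601) + 6678/U(19) = √(13428 - 12243)/(-36601) + 6678/1 = √1185*(-1/36601) + 6678*1 = -√1185/36601 + 6678 = 6678 - √1185/36601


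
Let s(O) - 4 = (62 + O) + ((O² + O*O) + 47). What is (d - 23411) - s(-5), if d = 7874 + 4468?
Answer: -11227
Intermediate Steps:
d = 12342
s(O) = 113 + O + 2*O² (s(O) = 4 + ((62 + O) + ((O² + O*O) + 47)) = 4 + ((62 + O) + ((O² + O²) + 47)) = 4 + ((62 + O) + (2*O² + 47)) = 4 + ((62 + O) + (47 + 2*O²)) = 4 + (109 + O + 2*O²) = 113 + O + 2*O²)
(d - 23411) - s(-5) = (12342 - 23411) - (113 - 5 + 2*(-5)²) = -11069 - (113 - 5 + 2*25) = -11069 - (113 - 5 + 50) = -11069 - 1*158 = -11069 - 158 = -11227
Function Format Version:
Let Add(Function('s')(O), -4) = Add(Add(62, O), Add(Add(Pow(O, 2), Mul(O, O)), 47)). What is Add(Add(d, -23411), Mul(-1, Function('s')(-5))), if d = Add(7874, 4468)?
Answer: -11227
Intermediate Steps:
d = 12342
Function('s')(O) = Add(113, O, Mul(2, Pow(O, 2))) (Function('s')(O) = Add(4, Add(Add(62, O), Add(Add(Pow(O, 2), Mul(O, O)), 47))) = Add(4, Add(Add(62, O), Add(Add(Pow(O, 2), Pow(O, 2)), 47))) = Add(4, Add(Add(62, O), Add(Mul(2, Pow(O, 2)), 47))) = Add(4, Add(Add(62, O), Add(47, Mul(2, Pow(O, 2))))) = Add(4, Add(109, O, Mul(2, Pow(O, 2)))) = Add(113, O, Mul(2, Pow(O, 2))))
Add(Add(d, -23411), Mul(-1, Function('s')(-5))) = Add(Add(12342, -23411), Mul(-1, Add(113, -5, Mul(2, Pow(-5, 2))))) = Add(-11069, Mul(-1, Add(113, -5, Mul(2, 25)))) = Add(-11069, Mul(-1, Add(113, -5, 50))) = Add(-11069, Mul(-1, 158)) = Add(-11069, -158) = -11227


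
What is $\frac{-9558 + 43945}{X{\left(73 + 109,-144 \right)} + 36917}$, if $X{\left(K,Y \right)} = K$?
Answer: $\frac{34387}{37099} \approx 0.9269$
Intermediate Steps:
$\frac{-9558 + 43945}{X{\left(73 + 109,-144 \right)} + 36917} = \frac{-9558 + 43945}{\left(73 + 109\right) + 36917} = \frac{34387}{182 + 36917} = \frac{34387}{37099}$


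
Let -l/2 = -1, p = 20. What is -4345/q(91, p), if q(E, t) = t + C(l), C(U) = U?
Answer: -395/2 ≈ -197.50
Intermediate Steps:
l = 2 (l = -2*(-1) = 2)
q(E, t) = 2 + t (q(E, t) = t + 2 = 2 + t)
-4345/q(91, p) = -4345/(2 + 20) = -4345/22 = -4345*1/22 = -395/2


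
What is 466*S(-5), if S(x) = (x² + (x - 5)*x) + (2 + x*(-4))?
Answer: 45202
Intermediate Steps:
S(x) = 2 + x² - 4*x + x*(-5 + x) (S(x) = (x² + (-5 + x)*x) + (2 - 4*x) = (x² + x*(-5 + x)) + (2 - 4*x) = 2 + x² - 4*x + x*(-5 + x))
466*S(-5) = 466*(2 - 9*(-5) + 2*(-5)²) = 466*(2 + 45 + 2*25) = 466*(2 + 45 + 50) = 466*97 = 45202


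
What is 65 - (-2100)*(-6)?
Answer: -12535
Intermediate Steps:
65 - (-2100)*(-6) = 65 - 140*90 = 65 - 12600 = -12535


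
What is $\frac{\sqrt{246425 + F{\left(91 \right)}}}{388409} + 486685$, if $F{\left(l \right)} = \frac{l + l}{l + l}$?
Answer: $486685 + \frac{\sqrt{246426}}{388409} \approx 4.8669 \cdot 10^{5}$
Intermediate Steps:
$F{\left(l \right)} = 1$ ($F{\left(l \right)} = \frac{2 l}{2 l} = 2 l \frac{1}{2 l} = 1$)
$\frac{\sqrt{246425 + F{\left(91 \right)}}}{388409} + 486685 = \frac{\sqrt{246425 + 1}}{388409} + 486685 = \sqrt{246426} \cdot \frac{1}{388409} + 486685 = \frac{\sqrt{246426}}{388409} + 486685 = 486685 + \frac{\sqrt{246426}}{388409}$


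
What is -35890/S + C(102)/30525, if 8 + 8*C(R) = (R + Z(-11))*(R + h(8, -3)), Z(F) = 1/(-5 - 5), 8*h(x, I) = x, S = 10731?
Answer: -28839314971/8735034000 ≈ -3.3016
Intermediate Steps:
h(x, I) = x/8
Z(F) = -⅒ (Z(F) = 1/(-10) = -⅒)
C(R) = -1 + (1 + R)*(-⅒ + R)/8 (C(R) = -1 + ((R - ⅒)*(R + (⅛)*8))/8 = -1 + ((-⅒ + R)*(R + 1))/8 = -1 + ((-⅒ + R)*(1 + R))/8 = -1 + ((1 + R)*(-⅒ + R))/8 = -1 + (1 + R)*(-⅒ + R)/8)
-35890/S + C(102)/30525 = -35890/10731 + (-81/80 + (⅛)*102² + (9/80)*102)/30525 = -35890*1/10731 + (-81/80 + (⅛)*10404 + 459/40)*(1/30525) = -35890/10731 + (-81/80 + 2601/2 + 459/40)*(1/30525) = -35890/10731 + (104877/80)*(1/30525) = -35890/10731 + 34959/814000 = -28839314971/8735034000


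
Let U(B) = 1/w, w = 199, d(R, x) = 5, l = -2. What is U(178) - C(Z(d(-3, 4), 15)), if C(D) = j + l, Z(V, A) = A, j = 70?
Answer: -13531/199 ≈ -67.995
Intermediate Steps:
C(D) = 68 (C(D) = 70 - 2 = 68)
U(B) = 1/199
U(178) - C(Z(d(-3, 4), 15)) = 1/199 - 1*68 = 1/199 - 68 = -13531/199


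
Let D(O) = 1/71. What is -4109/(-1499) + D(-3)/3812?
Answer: 1112110567/405707348 ≈ 2.7412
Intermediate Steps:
D(O) = 1/71
-4109/(-1499) + D(-3)/3812 = -4109/(-1499) + (1/71)/3812 = -4109*(-1/1499) + (1/71)*(1/3812) = 4109/1499 + 1/270652 = 1112110567/405707348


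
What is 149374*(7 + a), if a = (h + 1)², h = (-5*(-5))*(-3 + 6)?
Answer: 863829842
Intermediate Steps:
h = 75 (h = 25*3 = 75)
a = 5776 (a = (75 + 1)² = 76² = 5776)
149374*(7 + a) = 149374*(7 + 5776) = 149374*5783 = 863829842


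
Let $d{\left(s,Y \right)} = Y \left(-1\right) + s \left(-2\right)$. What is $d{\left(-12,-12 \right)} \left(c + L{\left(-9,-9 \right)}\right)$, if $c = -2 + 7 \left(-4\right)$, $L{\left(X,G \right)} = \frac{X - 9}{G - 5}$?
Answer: $- \frac{7236}{7} \approx -1033.7$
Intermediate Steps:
$d{\left(s,Y \right)} = - Y - 2 s$
$L{\left(X,G \right)} = \frac{-9 + X}{-5 + G}$
$c = -30$ ($c = -2 - 28 = -30$)
$d{\left(-12,-12 \right)} \left(c + L{\left(-9,-9 \right)}\right) = \left(\left(-1\right) \left(-12\right) - -24\right) \left(-30 + \frac{-9 - 9}{-5 - 9}\right) = \left(12 + 24\right) \left(-30 + \frac{1}{-14} \left(-18\right)\right) = 36 \left(-30 - - \frac{9}{7}\right) = 36 \left(-30 + \frac{9}{7}\right) = 36 \left(- \frac{201}{7}\right) = - \frac{7236}{7}$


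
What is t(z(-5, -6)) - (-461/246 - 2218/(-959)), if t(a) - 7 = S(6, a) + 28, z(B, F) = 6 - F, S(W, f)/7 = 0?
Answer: 8153461/235914 ≈ 34.561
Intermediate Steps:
S(W, f) = 0 (S(W, f) = 7*0 = 0)
t(a) = 35 (t(a) = 7 + (0 + 28) = 7 + 28 = 35)
t(z(-5, -6)) - (-461/246 - 2218/(-959)) = 35 - (-461/246 - 2218/(-959)) = 35 - (-461*1/246 - 2218*(-1/959)) = 35 - (-461/246 + 2218/959) = 35 - 1*103529/235914 = 35 - 103529/235914 = 8153461/235914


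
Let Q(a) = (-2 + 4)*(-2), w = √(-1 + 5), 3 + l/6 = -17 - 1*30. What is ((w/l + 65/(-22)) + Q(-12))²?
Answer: 32982049/680625 ≈ 48.458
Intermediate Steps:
l = -300 (l = -18 + 6*(-17 - 1*30) = -18 + 6*(-17 - 30) = -18 + 6*(-47) = -18 - 282 = -300)
w = 2 (w = √4 = 2)
Q(a) = -4 (Q(a) = 2*(-2) = -4)
((w/l + 65/(-22)) + Q(-12))² = ((2/(-300) + 65/(-22)) - 4)² = ((2*(-1/300) + 65*(-1/22)) - 4)² = ((-1/150 - 65/22) - 4)² = (-2443/825 - 4)² = (-5743/825)² = 32982049/680625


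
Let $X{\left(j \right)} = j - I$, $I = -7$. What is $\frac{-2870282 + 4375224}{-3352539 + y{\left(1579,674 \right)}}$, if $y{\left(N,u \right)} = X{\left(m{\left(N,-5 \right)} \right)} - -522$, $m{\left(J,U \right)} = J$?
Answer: $- \frac{1504942}{3350431} \approx -0.44918$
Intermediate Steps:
$X{\left(j \right)} = 7 + j$ ($X{\left(j \right)} = j - -7 = j + 7 = 7 + j$)
$y{\left(N,u \right)} = 529 + N$ ($y{\left(N,u \right)} = \left(7 + N\right) - -522 = \left(7 + N\right) + 522 = 529 + N$)
$\frac{-2870282 + 4375224}{-3352539 + y{\left(1579,674 \right)}} = \frac{-2870282 + 4375224}{-3352539 + \left(529 + 1579\right)} = \frac{1504942}{-3352539 + 2108} = \frac{1504942}{-3350431} = 1504942 \left(- \frac{1}{3350431}\right) = - \frac{1504942}{3350431}$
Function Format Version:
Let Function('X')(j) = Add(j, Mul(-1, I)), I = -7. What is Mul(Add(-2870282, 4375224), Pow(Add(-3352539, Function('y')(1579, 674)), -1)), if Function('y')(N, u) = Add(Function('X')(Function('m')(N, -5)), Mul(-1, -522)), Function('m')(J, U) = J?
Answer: Rational(-1504942, 3350431) ≈ -0.44918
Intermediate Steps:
Function('X')(j) = Add(7, j) (Function('X')(j) = Add(j, Mul(-1, -7)) = Add(j, 7) = Add(7, j))
Function('y')(N, u) = Add(529, N) (Function('y')(N, u) = Add(Add(7, N), Mul(-1, -522)) = Add(Add(7, N), 522) = Add(529, N))
Mul(Add(-2870282, 4375224), Pow(Add(-3352539, Function('y')(1579, 674)), -1)) = Mul(Add(-2870282, 4375224), Pow(Add(-3352539, Add(529, 1579)), -1)) = Mul(1504942, Pow(Add(-3352539, 2108), -1)) = Mul(1504942, Pow(-3350431, -1)) = Mul(1504942, Rational(-1, 3350431)) = Rational(-1504942, 3350431)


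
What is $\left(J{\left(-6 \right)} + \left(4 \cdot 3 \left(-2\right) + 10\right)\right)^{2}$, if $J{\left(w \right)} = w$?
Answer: $400$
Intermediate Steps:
$\left(J{\left(-6 \right)} + \left(4 \cdot 3 \left(-2\right) + 10\right)\right)^{2} = \left(-6 + \left(4 \cdot 3 \left(-2\right) + 10\right)\right)^{2} = \left(-6 + \left(12 \left(-2\right) + 10\right)\right)^{2} = \left(-6 + \left(-24 + 10\right)\right)^{2} = \left(-6 - 14\right)^{2} = \left(-20\right)^{2} = 400$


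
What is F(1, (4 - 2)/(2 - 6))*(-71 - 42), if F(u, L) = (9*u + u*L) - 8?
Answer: -113/2 ≈ -56.500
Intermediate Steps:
F(u, L) = -8 + 9*u + L*u (F(u, L) = (9*u + L*u) - 8 = -8 + 9*u + L*u)
F(1, (4 - 2)/(2 - 6))*(-71 - 42) = (-8 + 9*1 + ((4 - 2)/(2 - 6))*1)*(-71 - 42) = (-8 + 9 + (2/(-4))*1)*(-113) = (-8 + 9 + (2*(-¼))*1)*(-113) = (-8 + 9 - ½*1)*(-113) = (-8 + 9 - ½)*(-113) = (½)*(-113) = -113/2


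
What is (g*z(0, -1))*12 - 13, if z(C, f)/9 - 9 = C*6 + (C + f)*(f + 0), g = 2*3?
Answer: 6467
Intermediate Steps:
g = 6
z(C, f) = 81 + 54*C + 9*f*(C + f) (z(C, f) = 81 + 9*(C*6 + (C + f)*(f + 0)) = 81 + 9*(6*C + (C + f)*f) = 81 + 9*(6*C + f*(C + f)) = 81 + (54*C + 9*f*(C + f)) = 81 + 54*C + 9*f*(C + f))
(g*z(0, -1))*12 - 13 = (6*(81 + 9*(-1)² + 54*0 + 9*0*(-1)))*12 - 13 = (6*(81 + 9*1 + 0 + 0))*12 - 13 = (6*(81 + 9 + 0 + 0))*12 - 13 = (6*90)*12 - 13 = 540*12 - 13 = 6480 - 13 = 6467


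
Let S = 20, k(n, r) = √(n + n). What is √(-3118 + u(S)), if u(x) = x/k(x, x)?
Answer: √(-3118 + √10) ≈ 55.811*I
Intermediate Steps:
k(n, r) = √2*√n (k(n, r) = √(2*n) = √2*√n)
u(x) = √2*√x/2 (u(x) = x/((√2*√x)) = x*(√2/(2*√x)) = √2*√x/2)
√(-3118 + u(S)) = √(-3118 + √2*√20/2) = √(-3118 + √2*(2*√5)/2) = √(-3118 + √10)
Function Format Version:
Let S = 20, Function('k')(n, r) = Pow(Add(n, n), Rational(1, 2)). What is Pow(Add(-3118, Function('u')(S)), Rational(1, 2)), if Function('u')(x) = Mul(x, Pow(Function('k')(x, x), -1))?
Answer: Pow(Add(-3118, Pow(10, Rational(1, 2))), Rational(1, 2)) ≈ Mul(55.811, I)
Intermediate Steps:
Function('k')(n, r) = Mul(Pow(2, Rational(1, 2)), Pow(n, Rational(1, 2))) (Function('k')(n, r) = Pow(Mul(2, n), Rational(1, 2)) = Mul(Pow(2, Rational(1, 2)), Pow(n, Rational(1, 2))))
Function('u')(x) = Mul(Rational(1, 2), Pow(2, Rational(1, 2)), Pow(x, Rational(1, 2))) (Function('u')(x) = Mul(x, Pow(Mul(Pow(2, Rational(1, 2)), Pow(x, Rational(1, 2))), -1)) = Mul(x, Mul(Rational(1, 2), Pow(2, Rational(1, 2)), Pow(x, Rational(-1, 2)))) = Mul(Rational(1, 2), Pow(2, Rational(1, 2)), Pow(x, Rational(1, 2))))
Pow(Add(-3118, Function('u')(S)), Rational(1, 2)) = Pow(Add(-3118, Mul(Rational(1, 2), Pow(2, Rational(1, 2)), Pow(20, Rational(1, 2)))), Rational(1, 2)) = Pow(Add(-3118, Mul(Rational(1, 2), Pow(2, Rational(1, 2)), Mul(2, Pow(5, Rational(1, 2))))), Rational(1, 2)) = Pow(Add(-3118, Pow(10, Rational(1, 2))), Rational(1, 2))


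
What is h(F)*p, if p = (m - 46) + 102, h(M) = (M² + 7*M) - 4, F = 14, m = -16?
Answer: 11600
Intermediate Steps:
h(M) = -4 + M² + 7*M
p = 40 (p = (-16 - 46) + 102 = -62 + 102 = 40)
h(F)*p = (-4 + 14² + 7*14)*40 = (-4 + 196 + 98)*40 = 290*40 = 11600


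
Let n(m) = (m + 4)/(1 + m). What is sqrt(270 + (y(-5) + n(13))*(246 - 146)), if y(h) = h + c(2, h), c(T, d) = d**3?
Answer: 2*I*sqrt(154455)/7 ≈ 112.29*I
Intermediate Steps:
n(m) = (4 + m)/(1 + m)
y(h) = h + h**3
sqrt(270 + (y(-5) + n(13))*(246 - 146)) = sqrt(270 + ((-5 + (-5)**3) + (4 + 13)/(1 + 13))*(246 - 146)) = sqrt(270 + ((-5 - 125) + 17/14)*100) = sqrt(270 + (-130 + (1/14)*17)*100) = sqrt(270 + (-130 + 17/14)*100) = sqrt(270 - 1803/14*100) = sqrt(270 - 90150/7) = sqrt(-88260/7) = 2*I*sqrt(154455)/7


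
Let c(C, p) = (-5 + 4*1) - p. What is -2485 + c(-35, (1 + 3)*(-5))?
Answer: -2466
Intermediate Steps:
c(C, p) = -1 - p (c(C, p) = (-5 + 4) - p = -1 - p)
-2485 + c(-35, (1 + 3)*(-5)) = -2485 + (-1 - (1 + 3)*(-5)) = -2485 + (-1 - 4*(-5)) = -2485 + (-1 - 1*(-20)) = -2485 + (-1 + 20) = -2485 + 19 = -2466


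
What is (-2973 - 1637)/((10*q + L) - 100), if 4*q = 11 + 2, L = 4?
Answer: 9220/127 ≈ 72.598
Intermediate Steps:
q = 13/4 (q = (11 + 2)/4 = (¼)*13 = 13/4 ≈ 3.2500)
(-2973 - 1637)/((10*q + L) - 100) = (-2973 - 1637)/((10*(13/4) + 4) - 100) = -4610/((65/2 + 4) - 100) = -4610/(73/2 - 100) = -4610/(-127/2) = -4610*(-2/127) = 9220/127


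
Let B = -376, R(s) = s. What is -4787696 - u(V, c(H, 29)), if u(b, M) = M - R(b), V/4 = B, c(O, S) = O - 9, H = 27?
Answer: -4789218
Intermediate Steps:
c(O, S) = -9 + O
V = -1504 (V = 4*(-376) = -1504)
u(b, M) = M - b
-4787696 - u(V, c(H, 29)) = -4787696 - ((-9 + 27) - 1*(-1504)) = -4787696 - (18 + 1504) = -4787696 - 1*1522 = -4787696 - 1522 = -4789218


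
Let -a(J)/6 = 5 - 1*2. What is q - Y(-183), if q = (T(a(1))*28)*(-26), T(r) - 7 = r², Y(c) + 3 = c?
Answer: -240782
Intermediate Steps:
a(J) = -18 (a(J) = -6*(5 - 1*2) = -6*(5 - 2) = -6*3 = -18)
Y(c) = -3 + c
T(r) = 7 + r²
q = -240968 (q = ((7 + (-18)²)*28)*(-26) = ((7 + 324)*28)*(-26) = (331*28)*(-26) = 9268*(-26) = -240968)
q - Y(-183) = -240968 - (-3 - 183) = -240968 - 1*(-186) = -240968 + 186 = -240782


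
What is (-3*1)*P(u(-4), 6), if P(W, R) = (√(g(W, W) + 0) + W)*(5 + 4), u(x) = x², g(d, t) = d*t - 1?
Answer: -432 - 27*√255 ≈ -863.16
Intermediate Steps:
g(d, t) = -1 + d*t
P(W, R) = 9*W + 9*√(-1 + W²) (P(W, R) = (√((-1 + W*W) + 0) + W)*(5 + 4) = (√((-1 + W²) + 0) + W)*9 = (√(-1 + W²) + W)*9 = (W + √(-1 + W²))*9 = 9*W + 9*√(-1 + W²))
(-3*1)*P(u(-4), 6) = (-3*1)*(9*(-4)² + 9*√(-1 + ((-4)²)²)) = -3*(9*16 + 9*√(-1 + 16²)) = -3*(144 + 9*√(-1 + 256)) = -3*(144 + 9*√255) = -432 - 27*√255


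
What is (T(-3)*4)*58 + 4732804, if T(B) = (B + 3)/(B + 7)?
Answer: 4732804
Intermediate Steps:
T(B) = (3 + B)/(7 + B)
(T(-3)*4)*58 + 4732804 = (((3 - 3)/(7 - 3))*4)*58 + 4732804 = ((0/4)*4)*58 + 4732804 = (((1/4)*0)*4)*58 + 4732804 = (0*4)*58 + 4732804 = 0*58 + 4732804 = 0 + 4732804 = 4732804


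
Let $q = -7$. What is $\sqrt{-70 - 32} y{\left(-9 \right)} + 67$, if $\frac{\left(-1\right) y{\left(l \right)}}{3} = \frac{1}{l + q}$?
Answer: $67 + \frac{3 i \sqrt{102}}{16} \approx 67.0 + 1.8937 i$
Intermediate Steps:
$y{\left(l \right)} = - \frac{3}{-7 + l}$ ($y{\left(l \right)} = - \frac{3}{l - 7} = - \frac{3}{-7 + l}$)
$\sqrt{-70 - 32} y{\left(-9 \right)} + 67 = \sqrt{-70 - 32} \left(- \frac{3}{-7 - 9}\right) + 67 = \sqrt{-102} \left(- \frac{3}{-16}\right) + 67 = i \sqrt{102} \left(\left(-3\right) \left(- \frac{1}{16}\right)\right) + 67 = i \sqrt{102} \cdot \frac{3}{16} + 67 = \frac{3 i \sqrt{102}}{16} + 67 = 67 + \frac{3 i \sqrt{102}}{16}$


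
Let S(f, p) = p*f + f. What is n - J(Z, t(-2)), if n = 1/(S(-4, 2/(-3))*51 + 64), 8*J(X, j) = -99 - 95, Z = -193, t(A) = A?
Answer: 24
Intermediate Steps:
S(f, p) = f + f*p (S(f, p) = f*p + f = f + f*p)
J(X, j) = -97/4 (J(X, j) = (-99 - 95)/8 = (⅛)*(-194) = -97/4)
n = -¼ (n = 1/(-4*(1 + 2/(-3))*51 + 64) = 1/(-4*(1 + 2*(-⅓))*51 + 64) = 1/(-4*(1 - ⅔)*51 + 64) = 1/(-4*⅓*51 + 64) = 1/(-4/3*51 + 64) = 1/(-68 + 64) = 1/(-4) = -¼ ≈ -0.25000)
n - J(Z, t(-2)) = -¼ - 1*(-97/4) = -¼ + 97/4 = 24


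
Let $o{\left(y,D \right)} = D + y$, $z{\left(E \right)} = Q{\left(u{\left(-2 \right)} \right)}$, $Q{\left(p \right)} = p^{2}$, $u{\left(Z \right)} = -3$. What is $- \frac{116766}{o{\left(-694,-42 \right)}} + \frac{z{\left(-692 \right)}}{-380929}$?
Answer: $\frac{22239774495}{140181872} \approx 158.65$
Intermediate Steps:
$z{\left(E \right)} = 9$ ($z{\left(E \right)} = \left(-3\right)^{2} = 9$)
$- \frac{116766}{o{\left(-694,-42 \right)}} + \frac{z{\left(-692 \right)}}{-380929} = - \frac{116766}{-42 - 694} + \frac{9}{-380929} = - \frac{116766}{-736} + 9 \left(- \frac{1}{380929}\right) = \left(-116766\right) \left(- \frac{1}{736}\right) - \frac{9}{380929} = \frac{58383}{368} - \frac{9}{380929} = \frac{22239774495}{140181872}$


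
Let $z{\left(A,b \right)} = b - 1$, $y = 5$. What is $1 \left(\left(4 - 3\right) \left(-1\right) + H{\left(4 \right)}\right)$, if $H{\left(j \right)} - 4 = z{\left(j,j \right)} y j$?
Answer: $63$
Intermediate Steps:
$z{\left(A,b \right)} = -1 + b$
$H{\left(j \right)} = 4 + j \left(-5 + 5 j\right)$ ($H{\left(j \right)} = 4 + \left(-1 + j\right) 5 j = 4 + \left(-5 + 5 j\right) j = 4 + j \left(-5 + 5 j\right)$)
$1 \left(\left(4 - 3\right) \left(-1\right) + H{\left(4 \right)}\right) = 1 \left(\left(4 - 3\right) \left(-1\right) + \left(4 + 5 \cdot 4 \left(-1 + 4\right)\right)\right) = 1 \left(1 \left(-1\right) + \left(4 + 5 \cdot 4 \cdot 3\right)\right) = 1 \left(-1 + \left(4 + 60\right)\right) = 1 \left(-1 + 64\right) = 1 \cdot 63 = 63$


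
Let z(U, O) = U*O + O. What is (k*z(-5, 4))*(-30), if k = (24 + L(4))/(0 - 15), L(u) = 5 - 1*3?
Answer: -832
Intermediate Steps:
L(u) = 2 (L(u) = 5 - 3 = 2)
z(U, O) = O + O*U (z(U, O) = O*U + O = O + O*U)
k = -26/15 (k = (24 + 2)/(0 - 15) = 26/(-15) = 26*(-1/15) = -26/15 ≈ -1.7333)
(k*z(-5, 4))*(-30) = -104*(1 - 5)/15*(-30) = -104*(-4)/15*(-30) = -26/15*(-16)*(-30) = (416/15)*(-30) = -832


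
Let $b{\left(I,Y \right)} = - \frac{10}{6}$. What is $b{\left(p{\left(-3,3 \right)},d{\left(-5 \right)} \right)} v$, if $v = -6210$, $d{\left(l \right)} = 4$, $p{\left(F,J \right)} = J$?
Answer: $10350$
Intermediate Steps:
$b{\left(I,Y \right)} = - \frac{5}{3}$ ($b{\left(I,Y \right)} = \left(-10\right) \frac{1}{6} = - \frac{5}{3}$)
$b{\left(p{\left(-3,3 \right)},d{\left(-5 \right)} \right)} v = \left(- \frac{5}{3}\right) \left(-6210\right) = 10350$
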